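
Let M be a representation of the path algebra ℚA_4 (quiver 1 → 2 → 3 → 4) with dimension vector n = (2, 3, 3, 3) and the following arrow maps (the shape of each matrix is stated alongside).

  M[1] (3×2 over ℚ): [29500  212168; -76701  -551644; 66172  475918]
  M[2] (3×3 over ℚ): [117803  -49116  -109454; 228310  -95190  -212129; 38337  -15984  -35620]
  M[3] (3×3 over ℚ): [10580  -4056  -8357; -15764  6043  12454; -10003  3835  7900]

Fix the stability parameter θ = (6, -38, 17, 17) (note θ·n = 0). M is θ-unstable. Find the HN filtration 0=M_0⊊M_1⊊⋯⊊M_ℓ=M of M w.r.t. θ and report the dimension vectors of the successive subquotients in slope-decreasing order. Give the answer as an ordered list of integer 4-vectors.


Interval decomposition of M: I[1,4]^2, I[2,2], I[3,4].
HN type (ℓ=3): μ^(1)=17; μ^(2)=-16; μ^(3)=-38

((0, 0, 3, 3); (2, 2, 0, 0); (0, 1, 0, 0))


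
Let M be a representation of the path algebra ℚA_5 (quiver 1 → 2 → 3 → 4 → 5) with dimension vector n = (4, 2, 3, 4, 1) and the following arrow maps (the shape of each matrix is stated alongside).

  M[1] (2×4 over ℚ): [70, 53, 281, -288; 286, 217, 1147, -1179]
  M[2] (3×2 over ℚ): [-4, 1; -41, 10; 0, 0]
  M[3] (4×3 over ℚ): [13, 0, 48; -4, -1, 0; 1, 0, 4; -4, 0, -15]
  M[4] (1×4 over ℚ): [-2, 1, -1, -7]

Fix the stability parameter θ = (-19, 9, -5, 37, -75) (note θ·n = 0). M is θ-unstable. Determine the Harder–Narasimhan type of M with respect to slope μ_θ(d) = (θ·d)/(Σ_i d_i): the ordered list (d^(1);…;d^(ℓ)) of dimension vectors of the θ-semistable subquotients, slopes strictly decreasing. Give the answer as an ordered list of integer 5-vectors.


Barcode: M ≅ I[1,1]^2, I[1,4], I[1,5], I[3,4], I[4,4]. HN layers by μ_θ (5 steps, strictly decreasing):
  μ^(1)=37; μ^(2)=2; μ^(3)=-5; μ^(4)=-17/2; μ^(5)=-19

((0, 0, 0, 3, 0); (0, 1, 1, 0, 0); (0, 0, 1, 0, 0); (0, 1, 1, 1, 1); (4, 0, 0, 0, 0))


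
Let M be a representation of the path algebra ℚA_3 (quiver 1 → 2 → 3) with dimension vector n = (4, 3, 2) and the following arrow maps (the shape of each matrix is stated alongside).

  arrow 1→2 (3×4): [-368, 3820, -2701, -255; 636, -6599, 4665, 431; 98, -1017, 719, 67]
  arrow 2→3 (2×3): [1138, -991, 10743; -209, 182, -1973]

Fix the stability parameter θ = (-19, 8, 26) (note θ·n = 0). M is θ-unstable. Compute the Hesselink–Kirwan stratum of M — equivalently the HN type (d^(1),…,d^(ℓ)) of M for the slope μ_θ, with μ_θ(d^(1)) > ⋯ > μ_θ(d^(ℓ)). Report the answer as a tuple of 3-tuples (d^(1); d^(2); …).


Via rank(M_{q-1}∘⋯∘M_p): M ≅ I[1,1], I[1,2], I[1,3]^2.
μ_θ-semistable layers: μ^(1)=26; μ^(2)=8; μ^(3)=-19

((0, 0, 2); (0, 3, 0); (4, 0, 0))


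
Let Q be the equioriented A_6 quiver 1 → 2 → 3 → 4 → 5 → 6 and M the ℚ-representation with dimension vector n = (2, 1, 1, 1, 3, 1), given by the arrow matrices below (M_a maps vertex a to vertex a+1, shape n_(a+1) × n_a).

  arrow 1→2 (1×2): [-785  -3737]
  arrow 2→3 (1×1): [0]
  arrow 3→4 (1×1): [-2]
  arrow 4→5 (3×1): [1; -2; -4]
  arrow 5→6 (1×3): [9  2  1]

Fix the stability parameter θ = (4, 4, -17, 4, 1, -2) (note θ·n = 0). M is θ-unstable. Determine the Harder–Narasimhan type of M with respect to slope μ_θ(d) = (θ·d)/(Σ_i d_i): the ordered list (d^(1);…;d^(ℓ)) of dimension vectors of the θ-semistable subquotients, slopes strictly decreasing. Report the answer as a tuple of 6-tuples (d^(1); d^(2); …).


Interval decomposition of M: I[1,1], I[1,2], I[3,6], I[5,5]^2.
HN type (ℓ=3): μ^(1)=4; μ^(2)=1; μ^(3)=-17

((2, 1, 0, 0, 0, 0); (0, 0, 0, 1, 3, 1); (0, 0, 1, 0, 0, 0))


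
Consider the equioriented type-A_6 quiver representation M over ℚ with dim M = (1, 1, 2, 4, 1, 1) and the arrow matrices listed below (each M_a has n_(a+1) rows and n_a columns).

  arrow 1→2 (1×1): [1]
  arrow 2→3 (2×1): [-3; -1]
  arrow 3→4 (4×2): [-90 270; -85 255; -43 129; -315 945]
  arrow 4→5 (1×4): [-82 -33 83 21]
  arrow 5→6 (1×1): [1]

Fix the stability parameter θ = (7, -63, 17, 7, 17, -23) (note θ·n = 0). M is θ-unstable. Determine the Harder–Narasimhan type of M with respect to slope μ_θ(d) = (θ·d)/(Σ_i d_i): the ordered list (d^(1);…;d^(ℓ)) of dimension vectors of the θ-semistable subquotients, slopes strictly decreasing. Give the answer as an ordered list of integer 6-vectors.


Barcode: M ≅ I[1,3], I[3,6], I[4,4]^3. HN layers by μ_θ (4 steps, strictly decreasing):
  μ^(1)=17; μ^(2)=7; μ^(3)=9/2; μ^(4)=-28

((0, 0, 1, 0, 0, 0); (0, 0, 0, 3, 0, 0); (0, 0, 1, 1, 1, 1); (1, 1, 0, 0, 0, 0))


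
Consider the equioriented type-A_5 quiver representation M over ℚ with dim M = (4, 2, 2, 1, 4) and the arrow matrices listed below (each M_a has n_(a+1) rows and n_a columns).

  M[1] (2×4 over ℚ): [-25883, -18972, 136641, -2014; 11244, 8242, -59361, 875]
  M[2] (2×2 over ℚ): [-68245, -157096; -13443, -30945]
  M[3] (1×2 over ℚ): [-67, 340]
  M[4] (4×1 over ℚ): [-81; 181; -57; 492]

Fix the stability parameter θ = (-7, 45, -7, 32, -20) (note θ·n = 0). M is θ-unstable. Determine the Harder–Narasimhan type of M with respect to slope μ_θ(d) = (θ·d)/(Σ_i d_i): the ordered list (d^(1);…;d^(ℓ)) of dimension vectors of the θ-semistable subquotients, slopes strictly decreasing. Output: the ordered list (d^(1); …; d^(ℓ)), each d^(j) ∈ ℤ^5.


Via rank(M_{q-1}∘⋯∘M_p): M ≅ I[1,1]^2, I[1,3], I[1,5], I[5,5]^3.
μ_θ-semistable layers: μ^(1)=19; μ^(2)=25/2; μ^(3)=-7; μ^(4)=-20

((0, 1, 1, 0, 0); (0, 1, 1, 1, 1); (4, 0, 0, 0, 0); (0, 0, 0, 0, 3))


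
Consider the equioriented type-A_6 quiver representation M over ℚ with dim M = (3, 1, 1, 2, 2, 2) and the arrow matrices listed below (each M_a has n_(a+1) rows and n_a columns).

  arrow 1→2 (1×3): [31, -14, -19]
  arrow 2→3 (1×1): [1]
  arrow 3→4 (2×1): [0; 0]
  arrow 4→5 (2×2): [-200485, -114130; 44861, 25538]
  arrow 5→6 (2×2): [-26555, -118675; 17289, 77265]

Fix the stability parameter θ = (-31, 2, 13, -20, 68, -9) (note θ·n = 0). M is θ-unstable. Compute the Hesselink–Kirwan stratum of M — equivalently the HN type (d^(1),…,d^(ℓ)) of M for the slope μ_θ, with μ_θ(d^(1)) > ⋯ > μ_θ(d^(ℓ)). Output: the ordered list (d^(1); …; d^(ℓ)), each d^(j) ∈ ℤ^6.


Via rank(M_{q-1}∘⋯∘M_p): M ≅ I[1,1]^2, I[1,3], I[4,4], I[4,5], I[5,6], I[6,6].
μ_θ-semistable layers: μ^(1)=68; μ^(2)=59/2; μ^(3)=13; μ^(4)=2; μ^(5)=-9; μ^(6)=-20; μ^(7)=-31

((0, 0, 0, 0, 1, 0); (0, 0, 0, 0, 1, 1); (0, 0, 1, 0, 0, 0); (0, 1, 0, 0, 0, 0); (0, 0, 0, 0, 0, 1); (0, 0, 0, 2, 0, 0); (3, 0, 0, 0, 0, 0))


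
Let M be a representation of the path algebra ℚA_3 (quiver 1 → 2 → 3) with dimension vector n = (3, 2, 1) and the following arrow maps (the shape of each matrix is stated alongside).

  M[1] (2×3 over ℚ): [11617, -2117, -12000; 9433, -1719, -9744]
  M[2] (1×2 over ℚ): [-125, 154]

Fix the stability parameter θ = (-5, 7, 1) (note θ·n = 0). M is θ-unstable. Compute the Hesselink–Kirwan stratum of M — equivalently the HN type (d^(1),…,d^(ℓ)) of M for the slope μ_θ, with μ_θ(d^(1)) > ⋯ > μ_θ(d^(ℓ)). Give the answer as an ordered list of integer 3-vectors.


Barcode: M ≅ I[1,1], I[1,2], I[1,3]. HN layers by μ_θ (3 steps, strictly decreasing):
  μ^(1)=7; μ^(2)=4; μ^(3)=-5

((0, 1, 0); (0, 1, 1); (3, 0, 0))


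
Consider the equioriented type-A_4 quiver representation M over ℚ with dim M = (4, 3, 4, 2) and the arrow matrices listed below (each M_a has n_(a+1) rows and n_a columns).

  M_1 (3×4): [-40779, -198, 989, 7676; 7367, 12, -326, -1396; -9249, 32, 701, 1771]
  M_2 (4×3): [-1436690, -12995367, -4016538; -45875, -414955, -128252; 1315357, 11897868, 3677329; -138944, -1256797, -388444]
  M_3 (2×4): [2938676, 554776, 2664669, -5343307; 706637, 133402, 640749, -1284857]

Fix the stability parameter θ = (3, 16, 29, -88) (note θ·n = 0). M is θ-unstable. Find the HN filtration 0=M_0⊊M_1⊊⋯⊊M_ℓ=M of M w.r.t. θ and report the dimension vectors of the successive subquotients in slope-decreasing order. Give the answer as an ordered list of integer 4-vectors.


Via rank(M_{q-1}∘⋯∘M_p): M ≅ I[1,1], I[1,3], I[1,4]^2, I[3,3].
μ_θ-semistable layers: μ^(1)=29; μ^(2)=16; μ^(3)=3; μ^(4)=-10

((0, 0, 2, 0); (0, 1, 0, 0); (2, 0, 0, 0); (2, 2, 2, 2))


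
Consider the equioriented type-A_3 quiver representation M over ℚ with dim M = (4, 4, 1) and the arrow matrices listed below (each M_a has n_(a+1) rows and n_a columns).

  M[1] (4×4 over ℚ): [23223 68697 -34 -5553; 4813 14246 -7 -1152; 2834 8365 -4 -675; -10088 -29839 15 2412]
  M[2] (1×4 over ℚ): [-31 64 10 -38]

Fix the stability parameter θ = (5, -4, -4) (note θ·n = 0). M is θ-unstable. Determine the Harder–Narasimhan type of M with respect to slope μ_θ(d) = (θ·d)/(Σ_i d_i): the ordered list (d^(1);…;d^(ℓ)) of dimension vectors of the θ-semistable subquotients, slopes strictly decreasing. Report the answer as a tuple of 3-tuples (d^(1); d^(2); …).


Barcode: M ≅ I[1,2]^3, I[1,3]. HN layers by μ_θ (2 steps, strictly decreasing):
  μ^(1)=1/2; μ^(2)=-1

((3, 3, 0); (1, 1, 1))


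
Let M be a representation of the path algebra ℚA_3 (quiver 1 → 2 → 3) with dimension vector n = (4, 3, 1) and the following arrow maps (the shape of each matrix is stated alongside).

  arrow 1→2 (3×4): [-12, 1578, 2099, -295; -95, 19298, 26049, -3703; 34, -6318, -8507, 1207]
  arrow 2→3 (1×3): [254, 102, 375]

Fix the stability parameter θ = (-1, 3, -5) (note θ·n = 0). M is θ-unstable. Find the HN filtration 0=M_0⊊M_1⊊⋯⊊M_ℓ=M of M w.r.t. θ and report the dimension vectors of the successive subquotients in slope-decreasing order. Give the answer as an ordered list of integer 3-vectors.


Barcode: M ≅ I[1,1], I[1,2]^2, I[1,3]. HN layers by μ_θ (2 steps, strictly decreasing):
  μ^(1)=3; μ^(2)=-1

((0, 2, 0); (4, 1, 1))


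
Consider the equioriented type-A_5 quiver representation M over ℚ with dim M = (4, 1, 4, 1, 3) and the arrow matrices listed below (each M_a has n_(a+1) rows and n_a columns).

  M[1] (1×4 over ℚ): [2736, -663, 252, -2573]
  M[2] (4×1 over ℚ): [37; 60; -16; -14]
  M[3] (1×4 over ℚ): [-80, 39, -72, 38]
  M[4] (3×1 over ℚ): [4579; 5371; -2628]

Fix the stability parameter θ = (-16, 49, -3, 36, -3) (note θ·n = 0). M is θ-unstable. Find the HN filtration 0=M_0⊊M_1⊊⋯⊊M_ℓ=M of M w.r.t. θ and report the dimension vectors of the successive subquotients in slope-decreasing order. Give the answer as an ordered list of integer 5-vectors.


Barcode: M ≅ I[1,1]^3, I[1,3], I[3,3]^2, I[3,5], I[5,5]^2. HN layers by μ_θ (4 steps, strictly decreasing):
  μ^(1)=23; μ^(2)=33/2; μ^(3)=-3; μ^(4)=-16

((0, 1, 1, 0, 0); (0, 0, 0, 1, 1); (0, 0, 3, 0, 2); (4, 0, 0, 0, 0))


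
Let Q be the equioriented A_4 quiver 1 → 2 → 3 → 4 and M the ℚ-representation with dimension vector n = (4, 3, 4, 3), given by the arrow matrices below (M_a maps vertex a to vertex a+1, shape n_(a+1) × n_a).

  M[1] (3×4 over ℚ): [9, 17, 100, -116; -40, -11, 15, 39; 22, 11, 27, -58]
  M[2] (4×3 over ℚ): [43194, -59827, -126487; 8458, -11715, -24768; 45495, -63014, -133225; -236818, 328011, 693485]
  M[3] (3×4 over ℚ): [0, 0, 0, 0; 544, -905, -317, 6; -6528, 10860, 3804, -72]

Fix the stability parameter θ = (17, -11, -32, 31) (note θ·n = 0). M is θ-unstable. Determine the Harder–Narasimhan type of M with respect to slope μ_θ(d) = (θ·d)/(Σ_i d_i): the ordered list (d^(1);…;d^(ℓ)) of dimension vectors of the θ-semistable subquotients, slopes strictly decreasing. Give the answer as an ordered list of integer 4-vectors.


Barcode: M ≅ I[1,1], I[1,3]^2, I[1,4], I[3,3], I[4,4]^2. HN layers by μ_θ (4 steps, strictly decreasing):
  μ^(1)=31; μ^(2)=17; μ^(3)=-26/3; μ^(4)=-32

((0, 0, 0, 3); (1, 0, 0, 0); (3, 3, 3, 0); (0, 0, 1, 0))


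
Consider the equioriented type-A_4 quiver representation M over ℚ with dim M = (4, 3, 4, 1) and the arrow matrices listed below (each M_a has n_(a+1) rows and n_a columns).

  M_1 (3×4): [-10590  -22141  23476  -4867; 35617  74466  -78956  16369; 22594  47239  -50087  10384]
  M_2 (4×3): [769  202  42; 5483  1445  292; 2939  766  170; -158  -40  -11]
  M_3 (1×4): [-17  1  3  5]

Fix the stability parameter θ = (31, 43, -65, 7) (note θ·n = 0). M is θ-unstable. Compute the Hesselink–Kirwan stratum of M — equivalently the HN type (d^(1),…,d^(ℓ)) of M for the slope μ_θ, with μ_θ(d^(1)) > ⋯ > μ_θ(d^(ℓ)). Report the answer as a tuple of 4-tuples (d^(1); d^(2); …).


Interval decomposition of M: I[1,1], I[1,3]^2, I[1,4], I[3,3].
HN type (ℓ=4): μ^(1)=31; μ^(2)=7; μ^(3)=3; μ^(4)=-65

((1, 0, 0, 0); (0, 0, 0, 1); (3, 3, 3, 0); (0, 0, 1, 0))


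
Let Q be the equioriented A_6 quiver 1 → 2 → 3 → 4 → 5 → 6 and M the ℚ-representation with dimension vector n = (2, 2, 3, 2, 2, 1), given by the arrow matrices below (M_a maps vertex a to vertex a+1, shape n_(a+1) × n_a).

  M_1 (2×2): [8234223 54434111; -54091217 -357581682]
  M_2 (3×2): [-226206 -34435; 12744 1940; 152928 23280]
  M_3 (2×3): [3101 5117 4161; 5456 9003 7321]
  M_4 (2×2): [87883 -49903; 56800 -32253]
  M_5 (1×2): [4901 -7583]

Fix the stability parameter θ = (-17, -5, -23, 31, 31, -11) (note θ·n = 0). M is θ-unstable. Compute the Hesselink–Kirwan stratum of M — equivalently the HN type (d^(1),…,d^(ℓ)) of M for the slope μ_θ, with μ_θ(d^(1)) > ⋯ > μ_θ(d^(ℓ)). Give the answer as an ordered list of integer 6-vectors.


Interval decomposition of M: I[1,2], I[1,6], I[3,3], I[3,5].
HN type (ℓ=6): μ^(1)=31; μ^(2)=17; μ^(3)=-5; μ^(4)=-14; μ^(5)=-17; μ^(6)=-23

((0, 0, 0, 1, 1, 0); (0, 0, 0, 1, 1, 1); (0, 1, 0, 0, 0, 0); (0, 1, 1, 0, 0, 0); (2, 0, 0, 0, 0, 0); (0, 0, 2, 0, 0, 0))


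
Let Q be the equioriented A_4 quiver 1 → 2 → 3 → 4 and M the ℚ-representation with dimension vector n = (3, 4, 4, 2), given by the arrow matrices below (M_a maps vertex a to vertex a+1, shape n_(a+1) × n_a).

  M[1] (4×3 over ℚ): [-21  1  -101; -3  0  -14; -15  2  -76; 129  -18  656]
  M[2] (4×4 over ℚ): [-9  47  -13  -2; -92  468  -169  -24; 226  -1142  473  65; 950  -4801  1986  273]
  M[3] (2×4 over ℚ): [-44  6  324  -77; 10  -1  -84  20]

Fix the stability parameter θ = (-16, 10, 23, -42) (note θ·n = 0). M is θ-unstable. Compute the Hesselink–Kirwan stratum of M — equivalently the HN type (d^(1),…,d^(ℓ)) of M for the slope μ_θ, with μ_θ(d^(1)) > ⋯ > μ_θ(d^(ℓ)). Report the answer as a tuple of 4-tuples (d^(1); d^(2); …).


Interval decomposition of M: I[1,1], I[1,3], I[1,4], I[2,3], I[2,4].
HN type (ℓ=4): μ^(1)=23; μ^(2)=10; μ^(3)=-3; μ^(4)=-16

((0, 0, 2, 0); (0, 2, 0, 0); (0, 2, 2, 2); (3, 0, 0, 0))


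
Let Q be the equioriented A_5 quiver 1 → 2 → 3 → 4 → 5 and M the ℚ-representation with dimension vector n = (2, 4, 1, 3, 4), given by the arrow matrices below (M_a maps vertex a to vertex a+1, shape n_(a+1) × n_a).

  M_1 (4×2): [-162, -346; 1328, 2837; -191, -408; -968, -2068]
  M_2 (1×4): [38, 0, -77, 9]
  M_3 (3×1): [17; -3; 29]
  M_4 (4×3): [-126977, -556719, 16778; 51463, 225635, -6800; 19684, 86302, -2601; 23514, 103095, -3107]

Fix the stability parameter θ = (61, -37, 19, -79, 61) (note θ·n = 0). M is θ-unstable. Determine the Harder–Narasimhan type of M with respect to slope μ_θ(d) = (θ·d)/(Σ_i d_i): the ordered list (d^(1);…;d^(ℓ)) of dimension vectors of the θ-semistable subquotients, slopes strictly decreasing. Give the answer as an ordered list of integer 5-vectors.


Interval decomposition of M: I[1,2], I[1,5], I[2,2]^2, I[4,5]^2, I[5,5].
HN type (ℓ=5): μ^(1)=61; μ^(2)=12; μ^(3)=-9; μ^(4)=-37; μ^(5)=-79

((0, 0, 0, 0, 4); (1, 1, 0, 0, 0); (1, 1, 1, 1, 0); (0, 2, 0, 0, 0); (0, 0, 0, 2, 0))


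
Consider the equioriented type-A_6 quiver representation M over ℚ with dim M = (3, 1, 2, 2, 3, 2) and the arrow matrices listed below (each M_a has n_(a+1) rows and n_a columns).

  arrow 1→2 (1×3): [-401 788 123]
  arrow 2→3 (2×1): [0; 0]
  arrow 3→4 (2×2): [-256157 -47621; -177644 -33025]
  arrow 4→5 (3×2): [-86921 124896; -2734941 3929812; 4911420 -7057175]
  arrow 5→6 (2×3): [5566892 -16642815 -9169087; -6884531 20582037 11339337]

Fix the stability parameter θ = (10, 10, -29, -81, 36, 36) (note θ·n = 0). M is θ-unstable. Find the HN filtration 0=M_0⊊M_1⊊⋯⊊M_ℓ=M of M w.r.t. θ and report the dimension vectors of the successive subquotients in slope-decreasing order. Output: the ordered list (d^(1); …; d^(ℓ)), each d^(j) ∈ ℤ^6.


Interval decomposition of M: I[1,1]^2, I[1,2], I[3,6]^2, I[5,5].
HN type (ℓ=3): μ^(1)=36; μ^(2)=10; μ^(3)=-55

((0, 0, 0, 0, 3, 2); (3, 1, 0, 0, 0, 0); (0, 0, 2, 2, 0, 0))


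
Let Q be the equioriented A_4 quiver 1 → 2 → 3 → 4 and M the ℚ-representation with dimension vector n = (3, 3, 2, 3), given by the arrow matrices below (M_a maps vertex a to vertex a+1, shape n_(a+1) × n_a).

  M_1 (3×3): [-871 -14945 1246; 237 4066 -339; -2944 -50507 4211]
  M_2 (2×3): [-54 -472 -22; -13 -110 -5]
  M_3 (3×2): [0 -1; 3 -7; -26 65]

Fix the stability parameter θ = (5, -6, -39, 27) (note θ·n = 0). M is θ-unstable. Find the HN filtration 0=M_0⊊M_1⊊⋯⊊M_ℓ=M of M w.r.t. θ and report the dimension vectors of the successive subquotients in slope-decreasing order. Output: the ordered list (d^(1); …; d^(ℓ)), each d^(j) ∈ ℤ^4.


Interval decomposition of M: I[1,2], I[1,4]^2, I[4,4].
HN type (ℓ=3): μ^(1)=27; μ^(2)=-1/2; μ^(3)=-40/3

((0, 0, 0, 3); (1, 1, 0, 0); (2, 2, 2, 0))


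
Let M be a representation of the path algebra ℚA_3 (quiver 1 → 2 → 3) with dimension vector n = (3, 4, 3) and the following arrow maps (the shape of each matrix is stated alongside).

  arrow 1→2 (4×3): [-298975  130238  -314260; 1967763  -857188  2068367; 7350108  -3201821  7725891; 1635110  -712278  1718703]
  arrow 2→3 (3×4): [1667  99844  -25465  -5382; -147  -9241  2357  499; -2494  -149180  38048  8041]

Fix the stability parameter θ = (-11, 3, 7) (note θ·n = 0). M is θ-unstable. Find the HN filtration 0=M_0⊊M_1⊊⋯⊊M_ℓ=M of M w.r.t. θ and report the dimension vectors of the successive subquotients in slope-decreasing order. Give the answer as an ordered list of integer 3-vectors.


Barcode: M ≅ I[1,3]^3, I[2,2]. HN layers by μ_θ (3 steps, strictly decreasing):
  μ^(1)=7; μ^(2)=3; μ^(3)=-11

((0, 0, 3); (0, 4, 0); (3, 0, 0))


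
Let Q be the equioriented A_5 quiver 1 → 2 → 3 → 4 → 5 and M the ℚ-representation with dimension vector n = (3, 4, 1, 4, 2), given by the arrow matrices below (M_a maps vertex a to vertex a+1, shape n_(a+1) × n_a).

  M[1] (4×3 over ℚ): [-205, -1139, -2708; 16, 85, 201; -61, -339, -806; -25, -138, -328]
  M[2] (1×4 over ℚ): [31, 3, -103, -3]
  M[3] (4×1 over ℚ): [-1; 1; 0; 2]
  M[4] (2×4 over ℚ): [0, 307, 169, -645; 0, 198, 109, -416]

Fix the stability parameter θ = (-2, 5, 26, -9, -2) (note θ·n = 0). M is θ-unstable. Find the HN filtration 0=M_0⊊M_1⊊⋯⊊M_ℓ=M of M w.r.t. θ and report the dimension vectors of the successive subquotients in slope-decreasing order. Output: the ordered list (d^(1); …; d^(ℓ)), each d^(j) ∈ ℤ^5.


Barcode: M ≅ I[1,2]^2, I[1,5], I[2,2], I[4,4]^2, I[4,5]. HN layers by μ_θ (3 steps, strictly decreasing):
  μ^(1)=5; μ^(2)=-2; μ^(3)=-9

((0, 4, 1, 1, 1); (3, 0, 0, 0, 1); (0, 0, 0, 3, 0))


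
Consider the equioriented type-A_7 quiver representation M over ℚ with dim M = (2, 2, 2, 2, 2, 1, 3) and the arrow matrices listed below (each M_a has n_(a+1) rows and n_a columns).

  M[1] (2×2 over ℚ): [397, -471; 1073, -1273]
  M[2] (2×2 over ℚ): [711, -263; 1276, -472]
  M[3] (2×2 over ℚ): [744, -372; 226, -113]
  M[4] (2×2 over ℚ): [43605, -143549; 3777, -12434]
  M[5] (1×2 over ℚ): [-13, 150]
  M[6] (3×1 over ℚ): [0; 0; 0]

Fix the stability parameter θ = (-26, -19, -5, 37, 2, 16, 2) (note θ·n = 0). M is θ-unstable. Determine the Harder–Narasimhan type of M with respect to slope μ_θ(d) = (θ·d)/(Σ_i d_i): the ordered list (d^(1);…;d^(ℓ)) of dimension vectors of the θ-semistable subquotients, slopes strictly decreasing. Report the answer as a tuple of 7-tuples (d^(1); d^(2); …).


Via rank(M_{q-1}∘⋯∘M_p): M ≅ I[1,3], I[1,6], I[4,5], I[7,7]^3.
μ_θ-semistable layers: μ^(1)=39/2; μ^(2)=55/3; μ^(3)=2; μ^(4)=-5; μ^(5)=-19; μ^(6)=-26

((0, 0, 0, 1, 1, 0, 0); (0, 0, 0, 1, 1, 1, 0); (0, 0, 0, 0, 0, 0, 3); (0, 0, 2, 0, 0, 0, 0); (0, 2, 0, 0, 0, 0, 0); (2, 0, 0, 0, 0, 0, 0))


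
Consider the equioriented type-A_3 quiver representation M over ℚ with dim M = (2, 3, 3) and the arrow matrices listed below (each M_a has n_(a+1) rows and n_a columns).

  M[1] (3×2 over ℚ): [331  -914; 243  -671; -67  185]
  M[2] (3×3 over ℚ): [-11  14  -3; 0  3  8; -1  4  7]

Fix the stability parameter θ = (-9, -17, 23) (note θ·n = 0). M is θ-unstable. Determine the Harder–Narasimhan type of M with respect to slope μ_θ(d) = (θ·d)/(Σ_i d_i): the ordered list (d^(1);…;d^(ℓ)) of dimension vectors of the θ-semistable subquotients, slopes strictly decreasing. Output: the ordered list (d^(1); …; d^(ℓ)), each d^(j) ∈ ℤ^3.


Interval decomposition of M: I[1,3]^2, I[2,2], I[3,3].
HN type (ℓ=3): μ^(1)=23; μ^(2)=-13; μ^(3)=-17

((0, 0, 3); (2, 2, 0); (0, 1, 0))


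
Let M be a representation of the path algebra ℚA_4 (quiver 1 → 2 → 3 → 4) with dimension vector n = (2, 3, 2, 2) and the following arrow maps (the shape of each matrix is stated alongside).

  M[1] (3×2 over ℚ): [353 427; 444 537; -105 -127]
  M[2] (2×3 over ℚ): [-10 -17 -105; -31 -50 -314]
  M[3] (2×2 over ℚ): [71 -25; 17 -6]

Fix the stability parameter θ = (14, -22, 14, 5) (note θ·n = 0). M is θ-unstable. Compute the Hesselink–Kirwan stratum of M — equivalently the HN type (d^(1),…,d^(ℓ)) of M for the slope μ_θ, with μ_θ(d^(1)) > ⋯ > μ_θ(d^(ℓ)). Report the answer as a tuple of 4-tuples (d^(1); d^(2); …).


Via rank(M_{q-1}∘⋯∘M_p): M ≅ I[1,4]^2, I[2,2].
μ_θ-semistable layers: μ^(1)=19/2; μ^(2)=-4; μ^(3)=-22

((0, 0, 2, 2); (2, 2, 0, 0); (0, 1, 0, 0))


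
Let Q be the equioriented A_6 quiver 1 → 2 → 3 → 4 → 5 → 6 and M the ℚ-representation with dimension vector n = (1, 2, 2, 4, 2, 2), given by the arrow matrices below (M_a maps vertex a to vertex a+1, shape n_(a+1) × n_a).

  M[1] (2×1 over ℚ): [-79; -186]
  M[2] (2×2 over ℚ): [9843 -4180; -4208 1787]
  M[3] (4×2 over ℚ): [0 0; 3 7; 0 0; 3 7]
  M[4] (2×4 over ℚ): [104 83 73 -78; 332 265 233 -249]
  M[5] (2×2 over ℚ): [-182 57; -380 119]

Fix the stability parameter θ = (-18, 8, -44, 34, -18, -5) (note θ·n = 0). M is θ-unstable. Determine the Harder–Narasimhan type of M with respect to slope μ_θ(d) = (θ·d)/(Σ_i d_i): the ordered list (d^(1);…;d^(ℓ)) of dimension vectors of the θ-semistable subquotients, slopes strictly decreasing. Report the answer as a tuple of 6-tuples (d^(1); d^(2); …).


Via rank(M_{q-1}∘⋯∘M_p): M ≅ I[1,6], I[2,3], I[4,4]^2, I[4,6].
μ_θ-semistable layers: μ^(1)=34; μ^(2)=11/3; μ^(3)=-18

((0, 0, 0, 2, 0, 0); (0, 0, 0, 2, 2, 2); (1, 2, 2, 0, 0, 0))


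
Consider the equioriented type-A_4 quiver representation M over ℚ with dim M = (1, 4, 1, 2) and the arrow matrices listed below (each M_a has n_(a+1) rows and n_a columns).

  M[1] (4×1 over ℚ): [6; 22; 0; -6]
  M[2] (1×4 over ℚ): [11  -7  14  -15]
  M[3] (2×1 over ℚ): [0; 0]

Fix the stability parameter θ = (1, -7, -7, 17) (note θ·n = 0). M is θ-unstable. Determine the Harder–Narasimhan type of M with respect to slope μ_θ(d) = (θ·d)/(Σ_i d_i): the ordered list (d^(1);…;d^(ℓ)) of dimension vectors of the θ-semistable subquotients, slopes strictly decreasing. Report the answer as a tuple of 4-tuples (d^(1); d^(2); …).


Interval decomposition of M: I[1,3], I[2,2]^3, I[4,4]^2.
HN type (ℓ=3): μ^(1)=17; μ^(2)=-13/3; μ^(3)=-7

((0, 0, 0, 2); (1, 1, 1, 0); (0, 3, 0, 0))


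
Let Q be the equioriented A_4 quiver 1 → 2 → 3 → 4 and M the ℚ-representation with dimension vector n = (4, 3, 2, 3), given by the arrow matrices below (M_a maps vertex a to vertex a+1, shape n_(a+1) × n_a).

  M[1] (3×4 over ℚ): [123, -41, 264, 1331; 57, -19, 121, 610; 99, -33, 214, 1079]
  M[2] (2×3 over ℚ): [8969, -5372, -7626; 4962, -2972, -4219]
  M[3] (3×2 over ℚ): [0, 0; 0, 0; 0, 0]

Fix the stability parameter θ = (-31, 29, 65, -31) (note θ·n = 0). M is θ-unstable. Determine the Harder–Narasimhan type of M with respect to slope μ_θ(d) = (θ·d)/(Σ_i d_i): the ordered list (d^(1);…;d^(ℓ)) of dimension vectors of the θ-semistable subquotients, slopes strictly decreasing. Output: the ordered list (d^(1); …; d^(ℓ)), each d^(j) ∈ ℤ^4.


Via rank(M_{q-1}∘⋯∘M_p): M ≅ I[1,1], I[1,2], I[1,3]^2, I[4,4]^3.
μ_θ-semistable layers: μ^(1)=65; μ^(2)=29; μ^(3)=-31

((0, 0, 2, 0); (0, 3, 0, 0); (4, 0, 0, 3))


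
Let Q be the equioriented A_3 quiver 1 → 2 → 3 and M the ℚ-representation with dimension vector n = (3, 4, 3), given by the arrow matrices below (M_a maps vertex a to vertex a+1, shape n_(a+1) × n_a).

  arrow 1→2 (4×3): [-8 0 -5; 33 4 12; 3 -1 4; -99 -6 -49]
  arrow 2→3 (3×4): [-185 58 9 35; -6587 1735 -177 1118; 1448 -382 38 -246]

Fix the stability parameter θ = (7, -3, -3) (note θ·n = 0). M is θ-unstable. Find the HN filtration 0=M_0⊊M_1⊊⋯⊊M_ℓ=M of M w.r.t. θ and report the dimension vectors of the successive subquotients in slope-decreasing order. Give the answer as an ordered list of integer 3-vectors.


Interval decomposition of M: I[1,3]^3, I[2,2].
HN type (ℓ=2): μ^(1)=1/3; μ^(2)=-3

((3, 3, 3); (0, 1, 0))


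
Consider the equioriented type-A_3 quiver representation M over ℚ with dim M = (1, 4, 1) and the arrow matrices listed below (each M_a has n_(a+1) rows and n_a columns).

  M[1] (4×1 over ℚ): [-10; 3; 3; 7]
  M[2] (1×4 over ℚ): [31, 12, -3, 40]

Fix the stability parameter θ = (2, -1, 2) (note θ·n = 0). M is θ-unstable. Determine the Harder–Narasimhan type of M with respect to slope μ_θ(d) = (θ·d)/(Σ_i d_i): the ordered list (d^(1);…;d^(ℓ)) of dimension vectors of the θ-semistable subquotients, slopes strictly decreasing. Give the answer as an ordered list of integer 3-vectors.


Interval decomposition of M: I[1,3], I[2,2]^3.
HN type (ℓ=3): μ^(1)=2; μ^(2)=1/2; μ^(3)=-1

((0, 0, 1); (1, 1, 0); (0, 3, 0))


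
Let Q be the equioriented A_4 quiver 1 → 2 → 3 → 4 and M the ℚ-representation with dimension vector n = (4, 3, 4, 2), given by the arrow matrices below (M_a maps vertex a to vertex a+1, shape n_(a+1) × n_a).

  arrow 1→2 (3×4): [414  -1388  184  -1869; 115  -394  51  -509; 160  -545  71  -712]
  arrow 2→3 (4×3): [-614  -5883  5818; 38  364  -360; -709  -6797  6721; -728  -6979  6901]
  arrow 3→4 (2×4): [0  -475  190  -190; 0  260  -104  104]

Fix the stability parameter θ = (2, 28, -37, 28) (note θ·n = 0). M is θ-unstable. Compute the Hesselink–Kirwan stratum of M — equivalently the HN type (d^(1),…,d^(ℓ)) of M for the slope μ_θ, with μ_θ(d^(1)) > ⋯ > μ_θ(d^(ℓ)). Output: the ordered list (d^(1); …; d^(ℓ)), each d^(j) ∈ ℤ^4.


Via rank(M_{q-1}∘⋯∘M_p): M ≅ I[1,1], I[1,3]^2, I[1,4], I[3,3], I[4,4].
μ_θ-semistable layers: μ^(1)=28; μ^(2)=2; μ^(3)=-7/3; μ^(4)=-37

((0, 0, 0, 2); (1, 0, 0, 0); (3, 3, 3, 0); (0, 0, 1, 0))


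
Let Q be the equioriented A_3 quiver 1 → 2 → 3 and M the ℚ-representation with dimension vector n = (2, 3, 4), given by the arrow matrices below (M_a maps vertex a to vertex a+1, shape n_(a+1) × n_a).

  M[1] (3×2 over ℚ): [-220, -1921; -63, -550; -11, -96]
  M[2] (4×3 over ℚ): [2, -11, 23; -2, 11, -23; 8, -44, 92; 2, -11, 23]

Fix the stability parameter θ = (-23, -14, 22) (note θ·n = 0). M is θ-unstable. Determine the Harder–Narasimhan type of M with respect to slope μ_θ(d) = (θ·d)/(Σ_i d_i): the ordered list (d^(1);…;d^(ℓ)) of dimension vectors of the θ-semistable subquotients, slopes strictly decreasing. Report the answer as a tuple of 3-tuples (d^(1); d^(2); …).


Interval decomposition of M: I[1,2]^2, I[2,3], I[3,3]^3.
HN type (ℓ=3): μ^(1)=22; μ^(2)=-14; μ^(3)=-23

((0, 0, 4); (0, 3, 0); (2, 0, 0))


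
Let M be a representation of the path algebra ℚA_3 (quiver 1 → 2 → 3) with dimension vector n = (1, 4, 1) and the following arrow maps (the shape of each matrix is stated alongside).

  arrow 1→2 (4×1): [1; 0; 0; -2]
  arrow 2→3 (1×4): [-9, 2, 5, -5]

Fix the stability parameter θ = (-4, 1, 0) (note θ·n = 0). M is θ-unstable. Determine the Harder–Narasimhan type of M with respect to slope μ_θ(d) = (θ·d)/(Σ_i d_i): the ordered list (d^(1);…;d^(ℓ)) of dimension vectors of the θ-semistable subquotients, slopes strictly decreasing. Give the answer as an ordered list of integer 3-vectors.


Interval decomposition of M: I[1,3], I[2,2]^3.
HN type (ℓ=3): μ^(1)=1; μ^(2)=1/2; μ^(3)=-4

((0, 3, 0); (0, 1, 1); (1, 0, 0))


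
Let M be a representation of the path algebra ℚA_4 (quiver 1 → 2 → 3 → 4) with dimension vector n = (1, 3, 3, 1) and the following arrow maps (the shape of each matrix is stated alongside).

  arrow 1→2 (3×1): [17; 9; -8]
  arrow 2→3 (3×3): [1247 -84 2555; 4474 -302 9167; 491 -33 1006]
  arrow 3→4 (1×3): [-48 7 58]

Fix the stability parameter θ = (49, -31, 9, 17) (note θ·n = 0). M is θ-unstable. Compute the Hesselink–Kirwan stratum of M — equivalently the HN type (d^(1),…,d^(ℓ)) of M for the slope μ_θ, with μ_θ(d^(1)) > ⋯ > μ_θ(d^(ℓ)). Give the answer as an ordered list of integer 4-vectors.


Interval decomposition of M: I[1,3], I[2,3], I[2,4].
HN type (ℓ=3): μ^(1)=17; μ^(2)=9; μ^(3)=-31

((0, 0, 0, 1); (1, 1, 3, 0); (0, 2, 0, 0))


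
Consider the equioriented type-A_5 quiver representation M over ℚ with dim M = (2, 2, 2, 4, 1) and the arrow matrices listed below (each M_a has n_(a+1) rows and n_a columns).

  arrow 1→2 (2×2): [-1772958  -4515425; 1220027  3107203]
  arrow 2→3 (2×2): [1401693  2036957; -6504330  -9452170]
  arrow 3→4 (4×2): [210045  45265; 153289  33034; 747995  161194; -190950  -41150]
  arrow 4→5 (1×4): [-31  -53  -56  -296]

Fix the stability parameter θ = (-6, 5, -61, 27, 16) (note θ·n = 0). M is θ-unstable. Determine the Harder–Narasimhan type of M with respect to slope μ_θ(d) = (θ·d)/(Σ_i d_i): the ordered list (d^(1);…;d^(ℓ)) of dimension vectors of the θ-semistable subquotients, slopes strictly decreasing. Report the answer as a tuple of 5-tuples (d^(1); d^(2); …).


Barcode: M ≅ I[1,2], I[1,5], I[3,4], I[4,4]^2. HN layers by μ_θ (6 steps, strictly decreasing):
  μ^(1)=27; μ^(2)=43/2; μ^(3)=5; μ^(4)=-6; μ^(5)=-62/3; μ^(6)=-61

((0, 0, 0, 3, 0); (0, 0, 0, 1, 1); (0, 1, 0, 0, 0); (1, 0, 0, 0, 0); (1, 1, 1, 0, 0); (0, 0, 1, 0, 0))


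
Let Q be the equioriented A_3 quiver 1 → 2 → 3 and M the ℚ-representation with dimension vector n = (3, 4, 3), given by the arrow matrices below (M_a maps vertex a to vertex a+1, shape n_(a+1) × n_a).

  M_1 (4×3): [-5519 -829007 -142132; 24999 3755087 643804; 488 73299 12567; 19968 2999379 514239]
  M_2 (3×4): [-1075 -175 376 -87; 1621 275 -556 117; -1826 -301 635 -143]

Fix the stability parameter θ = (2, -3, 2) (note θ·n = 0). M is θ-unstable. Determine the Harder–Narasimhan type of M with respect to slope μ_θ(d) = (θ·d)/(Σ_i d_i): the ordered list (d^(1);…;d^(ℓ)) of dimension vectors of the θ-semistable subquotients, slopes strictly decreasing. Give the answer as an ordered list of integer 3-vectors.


Barcode: M ≅ I[1,1], I[1,3]^2, I[2,2], I[2,3]. HN layers by μ_θ (3 steps, strictly decreasing):
  μ^(1)=2; μ^(2)=-1/2; μ^(3)=-3

((1, 0, 3); (2, 2, 0); (0, 2, 0))


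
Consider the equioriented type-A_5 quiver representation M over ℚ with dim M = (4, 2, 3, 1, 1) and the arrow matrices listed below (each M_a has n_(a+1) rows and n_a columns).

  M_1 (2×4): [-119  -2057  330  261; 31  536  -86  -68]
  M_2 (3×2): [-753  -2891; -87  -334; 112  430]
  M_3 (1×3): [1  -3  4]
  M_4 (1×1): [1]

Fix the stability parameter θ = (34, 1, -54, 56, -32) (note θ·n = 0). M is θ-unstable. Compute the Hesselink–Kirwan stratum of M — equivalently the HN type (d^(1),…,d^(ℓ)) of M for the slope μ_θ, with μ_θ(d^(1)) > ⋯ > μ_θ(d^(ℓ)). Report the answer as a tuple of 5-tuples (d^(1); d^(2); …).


Barcode: M ≅ I[1,1]^2, I[1,3], I[1,5], I[3,3]. HN layers by μ_θ (4 steps, strictly decreasing):
  μ^(1)=34; μ^(2)=12; μ^(3)=-19/3; μ^(4)=-54

((2, 0, 0, 0, 0); (0, 0, 0, 1, 1); (2, 2, 2, 0, 0); (0, 0, 1, 0, 0))


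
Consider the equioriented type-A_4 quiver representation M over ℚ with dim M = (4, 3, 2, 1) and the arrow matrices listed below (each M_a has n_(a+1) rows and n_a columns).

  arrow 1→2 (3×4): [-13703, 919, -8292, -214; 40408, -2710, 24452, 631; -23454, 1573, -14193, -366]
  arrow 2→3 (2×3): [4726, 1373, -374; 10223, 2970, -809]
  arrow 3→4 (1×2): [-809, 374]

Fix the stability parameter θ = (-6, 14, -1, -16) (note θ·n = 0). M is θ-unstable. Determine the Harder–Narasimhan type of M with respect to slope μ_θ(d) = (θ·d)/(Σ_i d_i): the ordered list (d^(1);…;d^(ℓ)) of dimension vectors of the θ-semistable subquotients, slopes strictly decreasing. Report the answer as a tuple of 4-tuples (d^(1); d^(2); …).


Interval decomposition of M: I[1,1], I[1,2], I[1,3], I[1,4].
HN type (ℓ=4): μ^(1)=14; μ^(2)=13/2; μ^(3)=-1; μ^(4)=-6

((0, 1, 0, 0); (0, 1, 1, 0); (0, 1, 1, 1); (4, 0, 0, 0))


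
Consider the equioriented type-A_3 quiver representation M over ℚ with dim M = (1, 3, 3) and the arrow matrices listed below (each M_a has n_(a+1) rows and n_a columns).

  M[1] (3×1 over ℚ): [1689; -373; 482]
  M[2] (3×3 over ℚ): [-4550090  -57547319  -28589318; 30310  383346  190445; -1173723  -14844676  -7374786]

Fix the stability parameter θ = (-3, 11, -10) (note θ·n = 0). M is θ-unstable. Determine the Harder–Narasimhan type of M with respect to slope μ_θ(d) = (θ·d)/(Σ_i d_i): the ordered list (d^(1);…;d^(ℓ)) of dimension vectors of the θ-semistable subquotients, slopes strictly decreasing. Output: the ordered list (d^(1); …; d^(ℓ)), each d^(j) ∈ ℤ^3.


Via rank(M_{q-1}∘⋯∘M_p): M ≅ I[1,3], I[2,3]^2.
μ_θ-semistable layers: μ^(1)=1/2; μ^(2)=-3

((0, 3, 3); (1, 0, 0))


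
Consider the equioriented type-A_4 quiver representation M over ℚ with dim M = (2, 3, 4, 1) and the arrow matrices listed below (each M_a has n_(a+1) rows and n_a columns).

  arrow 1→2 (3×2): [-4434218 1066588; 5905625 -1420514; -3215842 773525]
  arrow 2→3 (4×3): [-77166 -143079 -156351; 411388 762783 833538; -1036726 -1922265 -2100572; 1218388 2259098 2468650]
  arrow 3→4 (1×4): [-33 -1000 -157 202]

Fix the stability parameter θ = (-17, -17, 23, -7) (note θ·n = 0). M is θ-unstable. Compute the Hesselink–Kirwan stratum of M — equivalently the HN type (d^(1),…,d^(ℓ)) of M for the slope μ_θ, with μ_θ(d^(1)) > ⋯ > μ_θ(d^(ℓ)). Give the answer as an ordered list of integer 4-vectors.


Interval decomposition of M: I[1,3], I[1,4], I[2,3], I[3,3].
HN type (ℓ=3): μ^(1)=23; μ^(2)=8; μ^(3)=-17

((0, 0, 3, 0); (0, 0, 1, 1); (2, 3, 0, 0))


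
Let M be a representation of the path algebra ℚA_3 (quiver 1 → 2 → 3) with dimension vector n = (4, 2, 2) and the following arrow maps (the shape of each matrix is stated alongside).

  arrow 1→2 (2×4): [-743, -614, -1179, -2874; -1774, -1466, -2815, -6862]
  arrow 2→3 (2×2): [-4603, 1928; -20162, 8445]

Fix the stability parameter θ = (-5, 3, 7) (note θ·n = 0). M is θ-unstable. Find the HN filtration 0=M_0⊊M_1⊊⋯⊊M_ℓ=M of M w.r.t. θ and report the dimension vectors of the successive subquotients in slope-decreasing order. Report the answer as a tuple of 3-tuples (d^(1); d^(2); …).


Via rank(M_{q-1}∘⋯∘M_p): M ≅ I[1,1]^2, I[1,3]^2.
μ_θ-semistable layers: μ^(1)=7; μ^(2)=3; μ^(3)=-5

((0, 0, 2); (0, 2, 0); (4, 0, 0))


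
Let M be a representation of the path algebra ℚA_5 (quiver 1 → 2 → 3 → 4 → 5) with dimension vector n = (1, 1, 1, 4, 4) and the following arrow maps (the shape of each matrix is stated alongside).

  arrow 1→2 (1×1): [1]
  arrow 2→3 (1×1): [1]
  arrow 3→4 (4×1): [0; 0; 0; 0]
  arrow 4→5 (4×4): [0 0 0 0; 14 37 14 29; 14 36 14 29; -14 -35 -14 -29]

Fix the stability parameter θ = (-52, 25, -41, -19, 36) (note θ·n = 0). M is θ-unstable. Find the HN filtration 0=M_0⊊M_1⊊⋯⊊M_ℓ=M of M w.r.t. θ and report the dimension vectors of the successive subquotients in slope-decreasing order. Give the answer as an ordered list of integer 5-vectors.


Via rank(M_{q-1}∘⋯∘M_p): M ≅ I[1,3], I[4,4]^2, I[4,5]^2, I[5,5]^2.
μ_θ-semistable layers: μ^(1)=36; μ^(2)=-8; μ^(3)=-19; μ^(4)=-52

((0, 0, 0, 0, 4); (0, 1, 1, 0, 0); (0, 0, 0, 4, 0); (1, 0, 0, 0, 0))


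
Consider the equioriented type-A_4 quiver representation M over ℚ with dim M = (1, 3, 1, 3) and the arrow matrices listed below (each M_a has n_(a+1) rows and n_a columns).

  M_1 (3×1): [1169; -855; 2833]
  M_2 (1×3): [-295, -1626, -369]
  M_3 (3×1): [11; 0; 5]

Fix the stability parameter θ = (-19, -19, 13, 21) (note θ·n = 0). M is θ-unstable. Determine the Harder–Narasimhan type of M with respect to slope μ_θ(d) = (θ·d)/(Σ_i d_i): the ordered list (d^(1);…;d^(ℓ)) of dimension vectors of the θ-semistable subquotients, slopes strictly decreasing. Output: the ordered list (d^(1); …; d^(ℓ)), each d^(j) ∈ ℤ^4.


Barcode: M ≅ I[1,4], I[2,2]^2, I[4,4]^2. HN layers by μ_θ (3 steps, strictly decreasing):
  μ^(1)=21; μ^(2)=13; μ^(3)=-19

((0, 0, 0, 3); (0, 0, 1, 0); (1, 3, 0, 0))


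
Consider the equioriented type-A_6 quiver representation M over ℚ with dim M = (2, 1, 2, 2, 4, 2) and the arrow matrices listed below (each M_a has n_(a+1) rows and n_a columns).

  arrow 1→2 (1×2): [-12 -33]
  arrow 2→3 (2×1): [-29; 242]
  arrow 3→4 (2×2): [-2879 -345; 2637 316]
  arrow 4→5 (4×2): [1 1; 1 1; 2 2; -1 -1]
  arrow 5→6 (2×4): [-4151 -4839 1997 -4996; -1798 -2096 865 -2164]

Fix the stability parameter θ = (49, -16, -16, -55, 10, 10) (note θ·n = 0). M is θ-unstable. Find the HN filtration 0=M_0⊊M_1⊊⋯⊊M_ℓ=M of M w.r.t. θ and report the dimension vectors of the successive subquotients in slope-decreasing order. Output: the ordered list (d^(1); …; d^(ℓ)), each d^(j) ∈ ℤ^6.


Barcode: M ≅ I[1,1], I[1,4], I[3,5], I[5,5], I[5,6]^2. HN layers by μ_θ (4 steps, strictly decreasing):
  μ^(1)=49; μ^(2)=10; μ^(3)=-19/2; μ^(4)=-71/2

((1, 0, 0, 0, 0, 0); (0, 0, 0, 0, 4, 2); (1, 1, 1, 1, 0, 0); (0, 0, 1, 1, 0, 0))


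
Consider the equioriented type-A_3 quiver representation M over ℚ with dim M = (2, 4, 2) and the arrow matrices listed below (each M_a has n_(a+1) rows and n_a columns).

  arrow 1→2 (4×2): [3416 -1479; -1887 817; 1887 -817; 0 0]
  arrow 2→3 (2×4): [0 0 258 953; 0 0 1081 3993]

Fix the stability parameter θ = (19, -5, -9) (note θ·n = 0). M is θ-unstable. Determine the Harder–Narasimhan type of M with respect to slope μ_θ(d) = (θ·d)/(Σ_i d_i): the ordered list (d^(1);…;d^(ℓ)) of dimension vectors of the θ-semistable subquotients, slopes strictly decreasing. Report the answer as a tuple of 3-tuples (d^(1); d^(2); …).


Interval decomposition of M: I[1,2], I[1,3], I[2,2], I[2,3].
HN type (ℓ=4): μ^(1)=7; μ^(2)=5/3; μ^(3)=-5; μ^(4)=-7

((1, 1, 0); (1, 1, 1); (0, 1, 0); (0, 1, 1))


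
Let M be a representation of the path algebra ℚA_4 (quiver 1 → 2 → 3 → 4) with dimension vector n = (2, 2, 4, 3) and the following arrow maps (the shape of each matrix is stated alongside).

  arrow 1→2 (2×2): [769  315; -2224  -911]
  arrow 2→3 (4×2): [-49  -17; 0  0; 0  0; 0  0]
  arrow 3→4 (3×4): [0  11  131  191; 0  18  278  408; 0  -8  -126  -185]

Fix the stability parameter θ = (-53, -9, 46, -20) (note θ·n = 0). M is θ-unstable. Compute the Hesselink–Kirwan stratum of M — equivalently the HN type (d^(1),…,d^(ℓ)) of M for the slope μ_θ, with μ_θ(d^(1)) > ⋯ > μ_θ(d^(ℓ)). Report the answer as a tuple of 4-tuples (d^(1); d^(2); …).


Barcode: M ≅ I[1,2], I[1,3], I[3,3], I[3,4]^2, I[4,4]. HN layers by μ_θ (5 steps, strictly decreasing):
  μ^(1)=46; μ^(2)=13; μ^(3)=-9; μ^(4)=-20; μ^(5)=-53

((0, 0, 2, 0); (0, 0, 2, 2); (0, 2, 0, 0); (0, 0, 0, 1); (2, 0, 0, 0))
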